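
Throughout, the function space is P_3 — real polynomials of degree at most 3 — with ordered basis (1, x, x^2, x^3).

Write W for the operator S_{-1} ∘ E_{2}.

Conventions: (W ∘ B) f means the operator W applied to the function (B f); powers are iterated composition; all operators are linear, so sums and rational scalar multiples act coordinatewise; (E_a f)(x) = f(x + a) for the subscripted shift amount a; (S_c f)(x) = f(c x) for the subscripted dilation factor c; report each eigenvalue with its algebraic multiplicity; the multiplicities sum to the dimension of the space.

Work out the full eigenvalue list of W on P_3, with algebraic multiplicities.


λ = -1 (multiplicity 2), λ = 1 (multiplicity 2)

image of 1: 1
image of x: -x + 2
image of x^2: x^2 - 4x + 4
image of x^3: -x^3 + 6x^2 - 12x + 8
the matrix is upper triangular; its diagonal is (1, -1, 1, -1)
for a triangular matrix the eigenvalues are the diagonal entries, with algebraic multiplicity their repetition count


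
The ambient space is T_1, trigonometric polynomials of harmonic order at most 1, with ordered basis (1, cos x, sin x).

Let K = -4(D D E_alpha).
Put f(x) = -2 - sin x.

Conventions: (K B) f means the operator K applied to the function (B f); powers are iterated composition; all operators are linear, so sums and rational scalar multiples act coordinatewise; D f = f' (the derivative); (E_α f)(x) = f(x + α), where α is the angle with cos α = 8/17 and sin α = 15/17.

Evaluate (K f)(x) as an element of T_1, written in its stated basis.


the image equals g(x) = -(60/17)cos x - (32/17)sin x

E_alpha f = -2 - (15/17)cos x - (8/17)sin x
D E_alpha f = -(8/17)cos x + (15/17)sin x
D D E_alpha f = (15/17)cos x + (8/17)sin x
(-4(D D E_alpha)) f = -(60/17)cos x - (32/17)sin x


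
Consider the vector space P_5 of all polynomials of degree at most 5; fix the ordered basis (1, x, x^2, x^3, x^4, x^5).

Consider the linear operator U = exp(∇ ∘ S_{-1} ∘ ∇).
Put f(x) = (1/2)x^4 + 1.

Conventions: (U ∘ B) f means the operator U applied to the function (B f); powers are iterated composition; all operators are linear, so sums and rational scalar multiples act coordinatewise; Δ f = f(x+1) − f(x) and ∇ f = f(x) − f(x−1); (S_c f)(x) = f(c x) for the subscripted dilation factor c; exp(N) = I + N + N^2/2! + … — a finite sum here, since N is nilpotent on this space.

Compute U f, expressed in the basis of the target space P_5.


the image equals g(x) = (1/2)x^4 - 6x^2 + 6

order-1 term: -6x^2 - 1
order-2 term: 6
the series for exp(∇ ∘ S_{-1} ∘ ∇) f terminates at order 2
exp(∇ ∘ S_{-1} ∘ ∇) f = (1/2)x^4 - 6x^2 + 6


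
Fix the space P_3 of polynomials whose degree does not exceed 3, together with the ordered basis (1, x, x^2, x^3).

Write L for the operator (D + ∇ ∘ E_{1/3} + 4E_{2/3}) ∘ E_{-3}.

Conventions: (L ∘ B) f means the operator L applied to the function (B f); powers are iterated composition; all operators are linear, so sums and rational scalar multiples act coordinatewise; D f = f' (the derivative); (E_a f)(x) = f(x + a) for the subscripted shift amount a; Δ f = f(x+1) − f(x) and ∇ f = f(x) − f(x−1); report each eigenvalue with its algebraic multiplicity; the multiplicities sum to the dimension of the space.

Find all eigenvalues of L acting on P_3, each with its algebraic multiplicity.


λ = 4 (multiplicity 4)

image of 1: 4
image of x: 4x - 22/3
image of x^2: 4x^2 - (44/3)x + 85/9
image of x^3: 4x^3 - 22x^2 + (85/3)x + 176/27
the matrix is upper triangular; its diagonal is (4, 4, 4, 4)
for a triangular matrix the eigenvalues are the diagonal entries, with algebraic multiplicity their repetition count


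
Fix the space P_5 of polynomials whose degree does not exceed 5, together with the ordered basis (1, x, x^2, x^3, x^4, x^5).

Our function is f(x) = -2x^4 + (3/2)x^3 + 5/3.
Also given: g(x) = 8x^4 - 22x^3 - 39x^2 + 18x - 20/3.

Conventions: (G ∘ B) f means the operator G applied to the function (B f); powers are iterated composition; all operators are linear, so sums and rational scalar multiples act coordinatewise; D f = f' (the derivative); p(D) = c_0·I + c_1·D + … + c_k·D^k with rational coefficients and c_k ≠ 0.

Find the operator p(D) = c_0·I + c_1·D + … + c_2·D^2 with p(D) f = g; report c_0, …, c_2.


p(D) = -4·I + 2·D + 2·D^2, i.e. c_0 = -4, c_1 = 2, c_2 = 2

D^0 f = -2x^4 + (3/2)x^3 + 5/3
D^1 f = -8x^3 + (9/2)x^2
D^2 f = -24x^2 + 9x
matching coefficients of g against c_0 f + c_1 Df + … from the top degree down determines the c_i
solution: c_0 = -4, c_1 = 2, c_2 = 2


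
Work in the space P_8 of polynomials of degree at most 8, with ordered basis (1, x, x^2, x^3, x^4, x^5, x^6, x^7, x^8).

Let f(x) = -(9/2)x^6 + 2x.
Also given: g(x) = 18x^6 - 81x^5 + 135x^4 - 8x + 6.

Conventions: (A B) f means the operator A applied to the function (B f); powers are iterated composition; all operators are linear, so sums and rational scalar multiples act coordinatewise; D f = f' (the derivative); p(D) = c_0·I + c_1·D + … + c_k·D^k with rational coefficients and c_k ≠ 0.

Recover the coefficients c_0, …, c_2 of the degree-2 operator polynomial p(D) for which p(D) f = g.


D^0 f = -(9/2)x^6 + 2x
D^1 f = -27x^5 + 2
D^2 f = -135x^4
matching coefficients of g against c_0 f + c_1 Df + … from the top degree down determines the c_i
solution: c_0 = -4, c_1 = 3, c_2 = -1

c_0 = -4, c_1 = 3, c_2 = -1


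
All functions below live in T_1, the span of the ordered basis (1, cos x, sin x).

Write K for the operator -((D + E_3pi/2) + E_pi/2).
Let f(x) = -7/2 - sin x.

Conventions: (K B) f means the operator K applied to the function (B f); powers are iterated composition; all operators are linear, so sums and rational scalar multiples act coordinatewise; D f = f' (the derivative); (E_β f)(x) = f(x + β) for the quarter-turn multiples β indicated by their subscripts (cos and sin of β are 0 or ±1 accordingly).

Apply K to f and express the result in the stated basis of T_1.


the result is g(x) = 7 + cos x

D f = -cos x
E_3pi/2 f = -7/2 + cos x
(D + E_3pi/2) f = -7/2
E_pi/2 f = -7/2 - cos x
((D + E_3pi/2) + E_pi/2) f = -7 - cos x
(-((D + E_3pi/2) + E_pi/2)) f = 7 + cos x


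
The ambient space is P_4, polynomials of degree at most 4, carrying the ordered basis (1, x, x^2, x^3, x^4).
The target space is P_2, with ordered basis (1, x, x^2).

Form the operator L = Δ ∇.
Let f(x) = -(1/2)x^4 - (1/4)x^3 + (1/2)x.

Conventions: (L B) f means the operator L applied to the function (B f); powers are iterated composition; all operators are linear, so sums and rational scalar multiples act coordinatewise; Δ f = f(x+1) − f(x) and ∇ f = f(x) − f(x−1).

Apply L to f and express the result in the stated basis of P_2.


∇ f = -2x^3 + (9/4)x^2 - (5/4)x + 3/4
Δ ∇ f = -6x^2 - (3/2)x - 1

the image equals g(x) = -6x^2 - (3/2)x - 1


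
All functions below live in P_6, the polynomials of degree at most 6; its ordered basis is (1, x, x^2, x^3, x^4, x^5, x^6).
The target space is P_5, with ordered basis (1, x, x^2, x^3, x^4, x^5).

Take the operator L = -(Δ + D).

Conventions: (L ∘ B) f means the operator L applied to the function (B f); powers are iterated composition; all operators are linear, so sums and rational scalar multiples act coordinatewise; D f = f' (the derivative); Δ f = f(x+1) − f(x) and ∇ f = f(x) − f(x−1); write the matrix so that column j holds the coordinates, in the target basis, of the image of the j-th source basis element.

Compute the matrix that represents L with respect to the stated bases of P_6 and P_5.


image of 1: 0
image of x: -2
image of x^2: -4x - 1
image of x^3: -6x^2 - 3x - 1
image of x^4: -8x^3 - 6x^2 - 4x - 1
image of x^5: -10x^4 - 10x^3 - 10x^2 - 5x - 1
image of x^6: -12x^5 - 15x^4 - 20x^3 - 15x^2 - 6x - 1
each image's coordinates form column j of the matrix

the matrix is [[0, -2, -1, -1, -1, -1, -1]; [0, 0, -4, -3, -4, -5, -6]; [0, 0, 0, -6, -6, -10, -15]; [0, 0, 0, 0, -8, -10, -20]; [0, 0, 0, 0, 0, -10, -15]; [0, 0, 0, 0, 0, 0, -12]] (rows listed top to bottom)


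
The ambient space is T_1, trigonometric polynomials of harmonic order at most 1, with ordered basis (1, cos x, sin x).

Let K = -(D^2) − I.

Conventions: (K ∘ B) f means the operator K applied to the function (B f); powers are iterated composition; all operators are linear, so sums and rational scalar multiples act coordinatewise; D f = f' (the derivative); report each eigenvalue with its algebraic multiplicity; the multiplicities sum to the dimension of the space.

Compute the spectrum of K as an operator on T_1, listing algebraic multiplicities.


λ = -1 (multiplicity 1), λ = 0 (multiplicity 2)

image of 1: -1
image of cos x: 0
image of sin x: 0
the matrix is diagonal; its diagonal is (-1, 0, 0)
for a triangular matrix the eigenvalues are the diagonal entries, with algebraic multiplicity their repetition count


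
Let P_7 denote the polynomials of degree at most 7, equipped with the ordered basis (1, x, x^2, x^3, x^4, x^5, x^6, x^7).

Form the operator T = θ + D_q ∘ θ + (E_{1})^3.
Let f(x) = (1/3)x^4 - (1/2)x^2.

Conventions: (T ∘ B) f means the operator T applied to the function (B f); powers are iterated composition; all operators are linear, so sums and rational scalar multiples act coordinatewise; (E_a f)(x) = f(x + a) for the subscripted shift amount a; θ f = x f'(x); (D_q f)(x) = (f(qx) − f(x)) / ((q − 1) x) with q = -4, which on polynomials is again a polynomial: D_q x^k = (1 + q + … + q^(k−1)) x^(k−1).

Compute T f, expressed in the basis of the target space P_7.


θ f = (4/3)x^4 - x^2
θ f = (4/3)x^4 - x^2
D_q θ f = -68x^3 + 3x
E_{1} f = (1/3)x^4 + (4/3)x^3 + (3/2)x^2 + (1/3)x - 1/6
E_{1} E_{1} f = (1/3)x^4 + (8/3)x^3 + (15/2)x^2 + (26/3)x + 10/3
E_{1} E_{1} E_{1} f = (1/3)x^4 + 4x^3 + (35/2)x^2 + 33x + 45/2
(θ + D_q ∘ θ + (E_{1})^3) f = (5/3)x^4 - 64x^3 + (33/2)x^2 + 36x + 45/2

the result is g(x) = (5/3)x^4 - 64x^3 + (33/2)x^2 + 36x + 45/2


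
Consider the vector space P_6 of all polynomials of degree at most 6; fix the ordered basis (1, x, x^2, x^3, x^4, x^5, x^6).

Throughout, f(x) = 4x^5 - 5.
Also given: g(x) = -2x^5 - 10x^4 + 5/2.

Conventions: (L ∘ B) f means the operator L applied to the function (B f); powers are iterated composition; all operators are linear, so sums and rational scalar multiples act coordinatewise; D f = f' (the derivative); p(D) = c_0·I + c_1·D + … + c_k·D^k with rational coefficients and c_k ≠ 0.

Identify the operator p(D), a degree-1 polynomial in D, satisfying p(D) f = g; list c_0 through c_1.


D^0 f = 4x^5 - 5
D^1 f = 20x^4
matching coefficients of g against c_0 f + c_1 Df + … from the top degree down determines the c_i
solution: c_0 = -1/2, c_1 = -1/2

c_0 = -1/2, c_1 = -1/2


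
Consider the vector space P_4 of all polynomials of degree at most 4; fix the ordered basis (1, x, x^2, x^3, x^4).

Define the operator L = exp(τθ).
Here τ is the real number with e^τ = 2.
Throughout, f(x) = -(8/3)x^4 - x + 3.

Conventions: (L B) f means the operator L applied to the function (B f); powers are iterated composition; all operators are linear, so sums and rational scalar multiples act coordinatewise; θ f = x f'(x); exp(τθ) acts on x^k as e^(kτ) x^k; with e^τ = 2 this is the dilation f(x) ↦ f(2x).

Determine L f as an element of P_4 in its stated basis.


exp(τθ) x^k = e^(kτ) x^k; with e^τ = 2 this sends x^k to 2^k x^k
x ↦ 2 x
x^4 ↦ 16 x^4
applying this coordinatewise to f: exp(τθ) f = -(128/3)x^4 - 2x + 3

the result is g(x) = -(128/3)x^4 - 2x + 3


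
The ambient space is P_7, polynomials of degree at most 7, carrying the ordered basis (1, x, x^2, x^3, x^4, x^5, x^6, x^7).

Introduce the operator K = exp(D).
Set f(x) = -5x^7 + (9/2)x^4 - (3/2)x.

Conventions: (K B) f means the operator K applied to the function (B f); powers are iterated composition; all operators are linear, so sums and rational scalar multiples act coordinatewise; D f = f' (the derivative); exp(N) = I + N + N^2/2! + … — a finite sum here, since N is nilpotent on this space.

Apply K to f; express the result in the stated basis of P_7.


order-1 term: -35x^6 + 18x^3 - 3/2
order-2 term: -105x^5 + 27x^2
order-3 term: -175x^4 + 18x
order-4 term: -175x^3 + 9/2
order-5 term: -105x^2
order-6 term: -35x
order-7 term: -5
the series for exp(D) f terminates at order 7
exp(D) f = -5x^7 - 35x^6 - 105x^5 - (341/2)x^4 - 157x^3 - 78x^2 - (37/2)x - 2

g(x) = -5x^7 - 35x^6 - 105x^5 - (341/2)x^4 - 157x^3 - 78x^2 - (37/2)x - 2


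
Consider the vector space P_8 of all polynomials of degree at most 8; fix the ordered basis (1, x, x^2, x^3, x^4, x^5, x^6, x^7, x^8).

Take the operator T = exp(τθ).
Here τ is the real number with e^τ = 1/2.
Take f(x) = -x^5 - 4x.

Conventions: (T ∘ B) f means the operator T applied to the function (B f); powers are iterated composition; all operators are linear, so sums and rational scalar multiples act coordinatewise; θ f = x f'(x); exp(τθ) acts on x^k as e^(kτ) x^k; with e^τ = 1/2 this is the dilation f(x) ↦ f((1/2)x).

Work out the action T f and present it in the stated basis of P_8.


the image equals g(x) = -(1/32)x^5 - 2x

exp(τθ) x^k = e^(kτ) x^k; with e^τ = 1/2 this sends x^k to (1/2)^k x^k
x ↦ 1/2 x
x^5 ↦ 1/32 x^5
applying this coordinatewise to f: exp(τθ) f = -(1/32)x^5 - 2x


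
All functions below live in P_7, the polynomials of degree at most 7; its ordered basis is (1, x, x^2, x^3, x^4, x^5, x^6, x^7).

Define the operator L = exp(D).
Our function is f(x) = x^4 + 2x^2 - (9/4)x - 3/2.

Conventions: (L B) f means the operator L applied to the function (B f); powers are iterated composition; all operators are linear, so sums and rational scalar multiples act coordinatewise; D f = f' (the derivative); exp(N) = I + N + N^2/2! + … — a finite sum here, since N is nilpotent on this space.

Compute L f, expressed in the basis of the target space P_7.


the image equals g(x) = x^4 + 4x^3 + 8x^2 + (23/4)x - 3/4

order-1 term: 4x^3 + 4x - 9/4
order-2 term: 6x^2 + 2
order-3 term: 4x
order-4 term: 1
the series for exp(D) f terminates at order 4
exp(D) f = x^4 + 4x^3 + 8x^2 + (23/4)x - 3/4


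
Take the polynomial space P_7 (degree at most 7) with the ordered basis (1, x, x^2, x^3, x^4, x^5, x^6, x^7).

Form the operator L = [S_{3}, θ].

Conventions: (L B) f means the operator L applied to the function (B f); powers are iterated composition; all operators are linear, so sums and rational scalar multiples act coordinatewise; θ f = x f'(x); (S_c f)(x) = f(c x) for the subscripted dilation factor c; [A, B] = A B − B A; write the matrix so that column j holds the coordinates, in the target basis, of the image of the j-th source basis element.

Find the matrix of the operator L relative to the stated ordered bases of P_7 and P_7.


the matrix is [[0, 0, 0, 0, 0, 0, 0, 0]; [0, 0, 0, 0, 0, 0, 0, 0]; [0, 0, 0, 0, 0, 0, 0, 0]; [0, 0, 0, 0, 0, 0, 0, 0]; [0, 0, 0, 0, 0, 0, 0, 0]; [0, 0, 0, 0, 0, 0, 0, 0]; [0, 0, 0, 0, 0, 0, 0, 0]; [0, 0, 0, 0, 0, 0, 0, 0]] (rows listed top to bottom)

image of 1: 0
image of x: 0
image of x^2: 0
image of x^3: 0
image of x^4: 0
image of x^5: 0
image of x^6: 0
image of x^7: 0
each image's coordinates form column j of the matrix


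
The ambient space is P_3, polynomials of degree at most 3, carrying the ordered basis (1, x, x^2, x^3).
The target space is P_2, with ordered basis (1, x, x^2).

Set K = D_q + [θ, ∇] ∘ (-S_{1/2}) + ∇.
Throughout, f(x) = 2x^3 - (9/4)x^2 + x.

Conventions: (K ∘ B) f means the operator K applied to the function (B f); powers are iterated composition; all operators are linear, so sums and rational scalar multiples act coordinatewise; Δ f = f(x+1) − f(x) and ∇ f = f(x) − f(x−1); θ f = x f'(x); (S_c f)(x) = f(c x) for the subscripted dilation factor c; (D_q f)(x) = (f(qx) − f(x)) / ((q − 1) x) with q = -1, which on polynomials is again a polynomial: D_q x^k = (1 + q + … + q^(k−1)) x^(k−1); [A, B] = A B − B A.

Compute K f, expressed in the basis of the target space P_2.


D_q f = 2x^2 + 1
S_{1/2} f = (1/4)x^3 - (9/16)x^2 + (1/2)x
(-S_{1/2}) f = -(1/4)x^3 + (9/16)x^2 - (1/2)x
∇ (-S_{1/2}) f = -(3/4)x^2 + (15/8)x - 21/16
θ ∇ (-S_{1/2}) f = -(3/2)x^2 + (15/8)x
θ (-S_{1/2}) f = -(3/4)x^3 + (9/8)x^2 - (1/2)x
∇ θ (-S_{1/2}) f = -(9/4)x^2 + (9/2)x - 19/8
[θ, ∇] (-S_{1/2}) f = (3/4)x^2 - (21/8)x + 19/8
∇ f = 6x^2 - (21/2)x + 21/4
(D_q + [θ, ∇] ∘ (-S_{1/2}) + ∇) f = (35/4)x^2 - (105/8)x + 69/8

g(x) = (35/4)x^2 - (105/8)x + 69/8


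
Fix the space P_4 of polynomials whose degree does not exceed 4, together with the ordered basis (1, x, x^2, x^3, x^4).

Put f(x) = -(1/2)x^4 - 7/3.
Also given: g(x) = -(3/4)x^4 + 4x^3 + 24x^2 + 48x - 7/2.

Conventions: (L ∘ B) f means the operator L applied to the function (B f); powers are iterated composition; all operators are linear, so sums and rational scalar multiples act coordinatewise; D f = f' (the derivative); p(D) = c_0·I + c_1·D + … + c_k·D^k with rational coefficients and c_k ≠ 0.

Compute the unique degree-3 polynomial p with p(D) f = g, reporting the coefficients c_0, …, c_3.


D^0 f = -(1/2)x^4 - 7/3
D^1 f = -2x^3
D^2 f = -6x^2
D^3 f = -12x
matching coefficients of g against c_0 f + c_1 Df + … from the top degree down determines the c_i
solution: c_0 = 3/2, c_1 = -2, c_2 = -4, c_3 = -4

p(D) = (3/2)·I − 2·D − 4·D^2 − 4·D^3, i.e. c_0 = 3/2, c_1 = -2, c_2 = -4, c_3 = -4


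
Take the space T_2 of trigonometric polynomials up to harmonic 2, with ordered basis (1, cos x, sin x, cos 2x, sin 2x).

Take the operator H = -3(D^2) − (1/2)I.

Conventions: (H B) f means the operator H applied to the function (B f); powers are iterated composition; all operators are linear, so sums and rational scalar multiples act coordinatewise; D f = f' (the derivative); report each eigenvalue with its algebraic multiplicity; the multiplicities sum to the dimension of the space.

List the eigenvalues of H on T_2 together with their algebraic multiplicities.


λ = -1/2 (multiplicity 1), λ = 5/2 (multiplicity 2), λ = 23/2 (multiplicity 2)

image of 1: -1/2
image of cos x: (5/2)cos x
image of sin x: (5/2)sin x
image of cos 2x: (23/2)cos 2x
image of sin 2x: (23/2)sin 2x
the matrix is diagonal; its diagonal is (-1/2, 5/2, 5/2, 23/2, 23/2)
for a triangular matrix the eigenvalues are the diagonal entries, with algebraic multiplicity their repetition count


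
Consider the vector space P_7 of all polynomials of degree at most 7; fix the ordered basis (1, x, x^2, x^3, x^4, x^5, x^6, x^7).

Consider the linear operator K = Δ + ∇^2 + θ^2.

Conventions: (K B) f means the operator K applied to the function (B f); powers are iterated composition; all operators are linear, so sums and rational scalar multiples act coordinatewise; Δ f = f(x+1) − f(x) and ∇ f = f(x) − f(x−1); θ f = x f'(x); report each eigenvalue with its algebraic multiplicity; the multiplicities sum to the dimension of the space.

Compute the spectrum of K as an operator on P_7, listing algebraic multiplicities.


λ = 0 (multiplicity 1), λ = 1 (multiplicity 1), λ = 4 (multiplicity 1), λ = 9 (multiplicity 1), λ = 16 (multiplicity 1), λ = 25 (multiplicity 1), λ = 36 (multiplicity 1), λ = 49 (multiplicity 1)

image of 1: 0
image of x: x + 1
image of x^2: 4x^2 + 2x + 3
image of x^3: 9x^3 + 3x^2 + 9x - 5
image of x^4: 16x^4 + 4x^3 + 18x^2 - 20x + 15
image of x^5: 25x^5 + 5x^4 + 30x^3 - 50x^2 + 75x - 29
image of x^6: 36x^6 + 6x^5 + 45x^4 - 100x^3 + 225x^2 - 174x + 63
image of x^7: 49x^7 + 7x^6 + 63x^5 - 175x^4 + 525x^3 - 609x^2 + 441x - 125
the matrix is upper triangular; its diagonal is (0, 1, 4, 9, 16, 25, 36, 49)
for a triangular matrix the eigenvalues are the diagonal entries, with algebraic multiplicity their repetition count


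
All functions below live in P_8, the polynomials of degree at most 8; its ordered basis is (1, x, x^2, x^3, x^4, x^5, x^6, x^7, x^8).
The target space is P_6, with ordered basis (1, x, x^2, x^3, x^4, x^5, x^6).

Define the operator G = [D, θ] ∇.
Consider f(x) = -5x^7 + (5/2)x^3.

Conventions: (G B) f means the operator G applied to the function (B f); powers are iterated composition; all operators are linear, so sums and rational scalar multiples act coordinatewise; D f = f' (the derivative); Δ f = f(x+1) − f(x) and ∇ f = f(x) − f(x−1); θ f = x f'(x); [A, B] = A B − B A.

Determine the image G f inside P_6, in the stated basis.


the image equals g(x) = -210x^5 + 525x^4 - 700x^3 + 525x^2 - 195x + 55/2

∇ f = -35x^6 + 105x^5 - 175x^4 + 175x^3 - (195/2)x^2 + (55/2)x - 5/2
θ ∇ f = -210x^6 + 525x^5 - 700x^4 + 525x^3 - 195x^2 + (55/2)x
D θ ∇ f = -1260x^5 + 2625x^4 - 2800x^3 + 1575x^2 - 390x + 55/2
D ∇ f = -210x^5 + 525x^4 - 700x^3 + 525x^2 - 195x + 55/2
θ D ∇ f = -1050x^5 + 2100x^4 - 2100x^3 + 1050x^2 - 195x
[D, θ] ∇ f = -210x^5 + 525x^4 - 700x^3 + 525x^2 - 195x + 55/2


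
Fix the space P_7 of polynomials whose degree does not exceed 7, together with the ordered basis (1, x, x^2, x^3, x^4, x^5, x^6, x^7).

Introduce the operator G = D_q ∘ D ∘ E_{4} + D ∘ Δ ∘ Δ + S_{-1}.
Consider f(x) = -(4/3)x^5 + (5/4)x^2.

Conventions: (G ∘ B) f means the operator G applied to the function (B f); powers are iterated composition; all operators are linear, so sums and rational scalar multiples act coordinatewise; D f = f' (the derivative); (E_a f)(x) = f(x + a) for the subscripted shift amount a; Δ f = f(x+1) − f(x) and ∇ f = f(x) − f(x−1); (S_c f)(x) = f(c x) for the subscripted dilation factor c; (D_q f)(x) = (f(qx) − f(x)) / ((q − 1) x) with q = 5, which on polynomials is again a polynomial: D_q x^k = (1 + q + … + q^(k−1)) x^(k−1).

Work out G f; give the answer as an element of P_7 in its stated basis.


E_{4} f = -(4/3)x^5 - (80/3)x^4 - (640/3)x^3 - (10225/12)x^2 - (5090/3)x - 4036/3
D E_{4} f = -(20/3)x^4 - (320/3)x^3 - 640x^2 - (10225/6)x - 5090/3
D_q D E_{4} f = -1040x^3 - (9920/3)x^2 - 3840x - 10225/6
Δ f = -(20/3)x^4 - (40/3)x^3 - (40/3)x^2 - (25/6)x - 1/12
Δ Δ f = -(80/3)x^3 - 80x^2 - (280/3)x - 75/2
D Δ Δ f = -80x^2 - 160x - 280/3
S_{-1} f = (4/3)x^5 + (5/4)x^2
(D_q ∘ D ∘ E_{4} + D ∘ Δ ∘ Δ + S_{-1}) f = (4/3)x^5 - 1040x^3 - (40625/12)x^2 - 4000x - 3595/2

the image equals g(x) = (4/3)x^5 - 1040x^3 - (40625/12)x^2 - 4000x - 3595/2


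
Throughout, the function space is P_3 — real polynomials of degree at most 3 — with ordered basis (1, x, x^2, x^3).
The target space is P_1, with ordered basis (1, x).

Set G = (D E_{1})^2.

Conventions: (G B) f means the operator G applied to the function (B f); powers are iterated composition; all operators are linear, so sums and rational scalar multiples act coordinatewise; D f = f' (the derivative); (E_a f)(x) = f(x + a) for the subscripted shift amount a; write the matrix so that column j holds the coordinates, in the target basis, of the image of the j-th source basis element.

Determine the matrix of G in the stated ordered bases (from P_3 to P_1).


the matrix is [[0, 0, 2, 12]; [0, 0, 0, 6]] (rows listed top to bottom)

image of 1: 0
image of x: 0
image of x^2: 2
image of x^3: 6x + 12
each image's coordinates form column j of the matrix


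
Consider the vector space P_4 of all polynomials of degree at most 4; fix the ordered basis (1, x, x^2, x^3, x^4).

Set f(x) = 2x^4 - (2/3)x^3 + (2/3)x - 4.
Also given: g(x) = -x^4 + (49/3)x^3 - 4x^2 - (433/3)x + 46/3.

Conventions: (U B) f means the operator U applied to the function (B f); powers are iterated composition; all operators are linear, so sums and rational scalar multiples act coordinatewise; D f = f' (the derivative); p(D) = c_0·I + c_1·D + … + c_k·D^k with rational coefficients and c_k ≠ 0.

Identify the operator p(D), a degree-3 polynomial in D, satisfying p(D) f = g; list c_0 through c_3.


p(D) = -(1/2)·I + 2·D − 3·D^3, i.e. c_0 = -1/2, c_1 = 2, c_2 = 0, c_3 = -3

D^0 f = 2x^4 - (2/3)x^3 + (2/3)x - 4
D^1 f = 8x^3 - 2x^2 + 2/3
D^2 f = 24x^2 - 4x
D^3 f = 48x - 4
matching coefficients of g against c_0 f + c_1 Df + … from the top degree down determines the c_i
solution: c_0 = -1/2, c_1 = 2, c_2 = 0, c_3 = -3


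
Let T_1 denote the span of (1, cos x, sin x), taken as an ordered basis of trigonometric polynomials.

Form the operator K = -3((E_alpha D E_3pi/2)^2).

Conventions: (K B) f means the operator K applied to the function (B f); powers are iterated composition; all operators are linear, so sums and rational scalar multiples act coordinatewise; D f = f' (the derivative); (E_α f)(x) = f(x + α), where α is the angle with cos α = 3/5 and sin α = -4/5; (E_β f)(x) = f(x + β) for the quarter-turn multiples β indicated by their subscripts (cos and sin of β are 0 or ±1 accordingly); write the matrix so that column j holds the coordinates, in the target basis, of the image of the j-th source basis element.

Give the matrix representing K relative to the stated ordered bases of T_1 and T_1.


the matrix is [[0, 0, 0]; [0, 21/25, 72/25]; [0, -72/25, 21/25]] (rows listed top to bottom)

image of 1: 0
image of cos x: (21/25)cos x - (72/25)sin x
image of sin x: (72/25)cos x + (21/25)sin x
each image's coordinates form column j of the matrix


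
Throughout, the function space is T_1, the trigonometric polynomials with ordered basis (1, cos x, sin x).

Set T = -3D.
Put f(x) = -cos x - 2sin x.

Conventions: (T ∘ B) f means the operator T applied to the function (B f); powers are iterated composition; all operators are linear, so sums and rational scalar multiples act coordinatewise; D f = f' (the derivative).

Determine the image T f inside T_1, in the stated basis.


D f = -2cos x + sin x
(-3D) f = 6cos x - 3sin x

the result is g(x) = 6cos x - 3sin x


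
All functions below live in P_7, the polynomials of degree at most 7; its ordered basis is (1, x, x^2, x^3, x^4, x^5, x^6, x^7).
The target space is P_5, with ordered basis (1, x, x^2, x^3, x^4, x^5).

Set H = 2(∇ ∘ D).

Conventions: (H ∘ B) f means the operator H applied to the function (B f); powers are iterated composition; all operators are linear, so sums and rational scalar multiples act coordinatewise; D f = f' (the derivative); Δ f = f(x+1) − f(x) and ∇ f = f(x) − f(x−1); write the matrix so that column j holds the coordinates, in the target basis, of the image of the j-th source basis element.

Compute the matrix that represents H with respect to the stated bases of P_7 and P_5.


image of 1: 0
image of x: 0
image of x^2: 4
image of x^3: 12x - 6
image of x^4: 24x^2 - 24x + 8
image of x^5: 40x^3 - 60x^2 + 40x - 10
image of x^6: 60x^4 - 120x^3 + 120x^2 - 60x + 12
image of x^7: 84x^5 - 210x^4 + 280x^3 - 210x^2 + 84x - 14
each image's coordinates form column j of the matrix

the matrix is [[0, 0, 4, -6, 8, -10, 12, -14]; [0, 0, 0, 12, -24, 40, -60, 84]; [0, 0, 0, 0, 24, -60, 120, -210]; [0, 0, 0, 0, 0, 40, -120, 280]; [0, 0, 0, 0, 0, 0, 60, -210]; [0, 0, 0, 0, 0, 0, 0, 84]] (rows listed top to bottom)


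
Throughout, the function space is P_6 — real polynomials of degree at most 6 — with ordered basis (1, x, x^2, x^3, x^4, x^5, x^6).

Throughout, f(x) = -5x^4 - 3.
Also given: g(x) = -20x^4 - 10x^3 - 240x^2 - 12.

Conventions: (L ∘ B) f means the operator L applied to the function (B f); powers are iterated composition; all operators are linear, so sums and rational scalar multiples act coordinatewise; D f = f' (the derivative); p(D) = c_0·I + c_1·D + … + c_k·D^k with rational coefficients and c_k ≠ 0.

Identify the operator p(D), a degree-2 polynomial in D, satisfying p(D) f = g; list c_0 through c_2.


D^0 f = -5x^4 - 3
D^1 f = -20x^3
D^2 f = -60x^2
matching coefficients of g against c_0 f + c_1 Df + … from the top degree down determines the c_i
solution: c_0 = 4, c_1 = 1/2, c_2 = 4

p(D) = 4·I + (1/2)·D + 4·D^2, i.e. c_0 = 4, c_1 = 1/2, c_2 = 4


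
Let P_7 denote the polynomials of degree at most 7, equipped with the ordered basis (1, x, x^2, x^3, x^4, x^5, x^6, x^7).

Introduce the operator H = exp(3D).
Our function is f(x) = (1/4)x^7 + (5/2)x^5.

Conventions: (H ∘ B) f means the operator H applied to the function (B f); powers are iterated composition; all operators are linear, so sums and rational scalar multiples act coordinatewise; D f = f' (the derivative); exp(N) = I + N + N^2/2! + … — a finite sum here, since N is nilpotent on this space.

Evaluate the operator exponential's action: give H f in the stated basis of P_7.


order-1 term: (21/4)x^6 + (75/2)x^4
order-2 term: (189/4)x^5 + 225x^3
order-3 term: (945/4)x^4 + 675x^2
order-4 term: (2835/4)x^3 + (2025/2)x
order-5 term: (5103/4)x^2 + 1215/2
order-6 term: (5103/4)x
order-7 term: 2187/4
the series for exp(3D) f terminates at order 7
exp(3D) f = (1/4)x^7 + (21/4)x^6 + (199/4)x^5 + (1095/4)x^4 + (3735/4)x^3 + (7803/4)x^2 + (9153/4)x + 4617/4

the image equals g(x) = (1/4)x^7 + (21/4)x^6 + (199/4)x^5 + (1095/4)x^4 + (3735/4)x^3 + (7803/4)x^2 + (9153/4)x + 4617/4


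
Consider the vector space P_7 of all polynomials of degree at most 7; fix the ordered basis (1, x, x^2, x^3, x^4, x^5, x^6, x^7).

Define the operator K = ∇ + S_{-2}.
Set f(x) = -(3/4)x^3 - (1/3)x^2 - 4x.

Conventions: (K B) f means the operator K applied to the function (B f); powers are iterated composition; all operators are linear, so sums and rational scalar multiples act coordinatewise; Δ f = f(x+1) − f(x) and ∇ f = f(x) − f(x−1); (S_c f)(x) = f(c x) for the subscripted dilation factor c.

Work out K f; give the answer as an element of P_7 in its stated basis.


∇ f = -(9/4)x^2 + (19/12)x - 53/12
S_{-2} f = 6x^3 - (4/3)x^2 + 8x
(∇ + S_{-2}) f = 6x^3 - (43/12)x^2 + (115/12)x - 53/12

the image equals g(x) = 6x^3 - (43/12)x^2 + (115/12)x - 53/12


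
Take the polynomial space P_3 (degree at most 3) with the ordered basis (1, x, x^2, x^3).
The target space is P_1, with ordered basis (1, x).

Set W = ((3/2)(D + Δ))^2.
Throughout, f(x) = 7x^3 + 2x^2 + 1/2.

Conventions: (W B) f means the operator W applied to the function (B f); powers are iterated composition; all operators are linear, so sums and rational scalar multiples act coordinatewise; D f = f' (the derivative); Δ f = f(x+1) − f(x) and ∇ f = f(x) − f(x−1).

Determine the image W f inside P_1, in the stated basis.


g(x) = 378x + 225

D f = 21x^2 + 4x
Δ f = 21x^2 + 25x + 9
(D + Δ) f = 42x^2 + 29x + 9
((3/2)(D + Δ)) f = 63x^2 + (87/2)x + 27/2
D ((3/2)(D + Δ)) f = 126x + 87/2
Δ ((3/2)(D + Δ)) f = 126x + 213/2
(D + Δ) ((3/2)(D + Δ)) f = 252x + 150
((3/2)(D + Δ)) ((3/2)(D + Δ)) f = 378x + 225


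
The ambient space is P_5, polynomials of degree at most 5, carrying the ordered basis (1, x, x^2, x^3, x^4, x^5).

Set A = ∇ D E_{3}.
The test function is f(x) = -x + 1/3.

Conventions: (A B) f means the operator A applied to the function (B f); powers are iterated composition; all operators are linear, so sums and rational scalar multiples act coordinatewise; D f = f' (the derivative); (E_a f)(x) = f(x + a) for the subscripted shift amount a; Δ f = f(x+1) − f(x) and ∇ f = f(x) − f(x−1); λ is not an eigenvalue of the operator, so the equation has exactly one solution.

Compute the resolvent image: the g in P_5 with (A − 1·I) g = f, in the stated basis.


write g with unknown coordinates in the stated basis and equate coefficients in (A − 1·I) g = f
solving from the highest basis element down gives g = x - 1/3
check: A g = 0
so A g − 1·g = -x + 1/3 = f ✓

g(x) = x - 1/3


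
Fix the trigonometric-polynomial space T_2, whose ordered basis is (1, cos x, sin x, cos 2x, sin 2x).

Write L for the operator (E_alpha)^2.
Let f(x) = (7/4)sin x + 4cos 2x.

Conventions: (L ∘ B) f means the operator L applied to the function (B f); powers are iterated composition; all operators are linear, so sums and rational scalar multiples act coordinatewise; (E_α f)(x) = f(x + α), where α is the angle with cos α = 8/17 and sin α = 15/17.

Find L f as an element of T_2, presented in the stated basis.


E_alpha f = (105/68)cos x + (14/17)sin x - (644/289)cos 2x - (960/289)sin 2x
E_alpha E_alpha f = (420/289)cos x - (1127/1156)sin x - (126716/83521)cos 2x + (309120/83521)sin 2x

g(x) = (420/289)cos x - (1127/1156)sin x - (126716/83521)cos 2x + (309120/83521)sin 2x


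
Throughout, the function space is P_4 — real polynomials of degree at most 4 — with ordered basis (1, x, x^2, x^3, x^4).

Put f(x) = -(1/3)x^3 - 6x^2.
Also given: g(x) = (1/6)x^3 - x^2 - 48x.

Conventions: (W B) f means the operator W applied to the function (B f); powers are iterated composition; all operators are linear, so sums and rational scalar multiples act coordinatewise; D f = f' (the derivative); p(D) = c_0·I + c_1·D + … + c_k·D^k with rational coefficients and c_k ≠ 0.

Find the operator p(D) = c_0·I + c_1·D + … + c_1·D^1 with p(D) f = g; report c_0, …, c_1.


D^0 f = -(1/3)x^3 - 6x^2
D^1 f = -x^2 - 12x
matching coefficients of g against c_0 f + c_1 Df + … from the top degree down determines the c_i
solution: c_0 = -1/2, c_1 = 4

c_0 = -1/2, c_1 = 4


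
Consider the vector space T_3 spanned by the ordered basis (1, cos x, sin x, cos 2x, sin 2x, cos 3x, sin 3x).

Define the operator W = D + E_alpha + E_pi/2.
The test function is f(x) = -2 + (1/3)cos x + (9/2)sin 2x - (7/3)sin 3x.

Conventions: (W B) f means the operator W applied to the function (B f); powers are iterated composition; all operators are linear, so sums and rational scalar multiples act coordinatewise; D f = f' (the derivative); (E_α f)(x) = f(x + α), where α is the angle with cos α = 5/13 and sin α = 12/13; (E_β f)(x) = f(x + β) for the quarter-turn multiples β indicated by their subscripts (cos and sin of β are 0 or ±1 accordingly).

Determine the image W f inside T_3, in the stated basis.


the image equals g(x) = -4 + (5/39)cos x - (38/39)sin x + (2061/169)cos 2x - (1296/169)sin 2x - (24962/6591)cos 3x + (14245/6591)sin 3x

D f = -(1/3)sin x + 9cos 2x - 7cos 3x
E_alpha f = -2 + (5/39)cos x - (4/13)sin x + (540/169)cos 2x - (1071/338)sin 2x + (1932/2197)cos 3x + (14245/6591)sin 3x
E_pi/2 f = -2 - (1/3)sin x - (9/2)sin 2x + (7/3)cos 3x
(D + E_alpha + E_pi/2) f = -4 + (5/39)cos x - (38/39)sin x + (2061/169)cos 2x - (1296/169)sin 2x - (24962/6591)cos 3x + (14245/6591)sin 3x


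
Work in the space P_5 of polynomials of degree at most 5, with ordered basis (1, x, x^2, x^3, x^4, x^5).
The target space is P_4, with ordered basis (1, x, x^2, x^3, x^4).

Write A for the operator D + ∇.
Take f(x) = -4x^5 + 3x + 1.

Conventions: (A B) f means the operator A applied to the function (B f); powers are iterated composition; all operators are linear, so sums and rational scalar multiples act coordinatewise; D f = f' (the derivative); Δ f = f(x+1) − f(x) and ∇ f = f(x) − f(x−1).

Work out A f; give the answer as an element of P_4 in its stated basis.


g(x) = -40x^4 + 40x^3 - 40x^2 + 20x + 2

D f = -20x^4 + 3
∇ f = -20x^4 + 40x^3 - 40x^2 + 20x - 1
(D + ∇) f = -40x^4 + 40x^3 - 40x^2 + 20x + 2


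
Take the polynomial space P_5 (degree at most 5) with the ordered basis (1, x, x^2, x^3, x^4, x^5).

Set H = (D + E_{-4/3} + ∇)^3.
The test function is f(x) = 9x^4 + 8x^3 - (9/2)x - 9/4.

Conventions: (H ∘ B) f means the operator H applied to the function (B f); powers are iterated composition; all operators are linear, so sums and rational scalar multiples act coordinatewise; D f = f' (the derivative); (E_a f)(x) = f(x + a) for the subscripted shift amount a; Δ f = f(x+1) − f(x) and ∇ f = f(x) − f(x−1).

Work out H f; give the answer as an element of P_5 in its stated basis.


D f = 36x^3 + 24x^2 - 9/2
E_{-4/3} f = 9x^4 - 40x^3 + 64x^2 - (283/6)x + 1429/108
∇ f = 36x^3 - 30x^2 + 12x - 11/2
(D + E_{-4/3} + ∇) f = 9x^4 + 32x^3 + 58x^2 - (211/6)x + 349/108
D (D + E_{-4/3} + ∇) f = 36x^3 + 96x^2 + 116x - 211/6
E_{-4/3} (D + E_{-4/3} + ∇) f = 9x^4 - 16x^3 + 26x^2 - (209/2)x + 11429/108
∇ (D + E_{-4/3} + ∇) f = 36x^3 + 42x^2 + 56x - 421/6
(D + E_{-4/3} + ∇) (D + E_{-4/3} + ∇) f = 9x^4 + 56x^3 + 164x^2 + (135/2)x + 53/108
D (D + E_{-4/3} + ∇) (D + E_{-4/3} + ∇) f = 36x^3 + 168x^2 + 328x + 135/2
E_{-4/3} (D + E_{-4/3} + ∇) (D + E_{-4/3} + ∇) f = 9x^4 + 8x^3 + 36x^2 - (313/2)x + 391/4
∇ (D + E_{-4/3} + ∇) (D + E_{-4/3} + ∇) f = 36x^3 + 114x^2 + 196x - 99/2
(D + E_{-4/3} + ∇) (D + E_{-4/3} + ∇) (D + E_{-4/3} + ∇) f = 9x^4 + 80x^3 + 318x^2 + (735/2)x + 463/4

the result is g(x) = 9x^4 + 80x^3 + 318x^2 + (735/2)x + 463/4


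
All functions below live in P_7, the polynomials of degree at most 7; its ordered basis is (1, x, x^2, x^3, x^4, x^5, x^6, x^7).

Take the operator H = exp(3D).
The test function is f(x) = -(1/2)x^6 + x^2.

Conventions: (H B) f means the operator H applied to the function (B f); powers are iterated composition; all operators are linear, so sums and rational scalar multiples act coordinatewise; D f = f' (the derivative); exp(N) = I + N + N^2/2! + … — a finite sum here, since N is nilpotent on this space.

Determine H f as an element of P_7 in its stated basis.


order-1 term: -9x^5 + 6x
order-2 term: -(135/2)x^4 + 9
order-3 term: -270x^3
order-4 term: -(1215/2)x^2
order-5 term: -729x
order-6 term: -729/2
the series for exp(3D) f terminates at order 6
exp(3D) f = -(1/2)x^6 - 9x^5 - (135/2)x^4 - 270x^3 - (1213/2)x^2 - 723x - 711/2

the result is g(x) = -(1/2)x^6 - 9x^5 - (135/2)x^4 - 270x^3 - (1213/2)x^2 - 723x - 711/2


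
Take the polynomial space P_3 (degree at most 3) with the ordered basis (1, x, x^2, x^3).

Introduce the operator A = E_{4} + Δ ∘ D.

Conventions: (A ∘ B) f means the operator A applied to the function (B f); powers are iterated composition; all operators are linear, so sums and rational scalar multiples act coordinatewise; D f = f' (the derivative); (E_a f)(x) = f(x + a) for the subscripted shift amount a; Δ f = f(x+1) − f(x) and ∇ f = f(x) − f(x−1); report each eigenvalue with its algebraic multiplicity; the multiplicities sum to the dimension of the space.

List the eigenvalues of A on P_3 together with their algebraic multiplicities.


λ = 1 (multiplicity 4)

image of 1: 1
image of x: x + 4
image of x^2: x^2 + 8x + 18
image of x^3: x^3 + 12x^2 + 54x + 67
the matrix is upper triangular; its diagonal is (1, 1, 1, 1)
for a triangular matrix the eigenvalues are the diagonal entries, with algebraic multiplicity their repetition count


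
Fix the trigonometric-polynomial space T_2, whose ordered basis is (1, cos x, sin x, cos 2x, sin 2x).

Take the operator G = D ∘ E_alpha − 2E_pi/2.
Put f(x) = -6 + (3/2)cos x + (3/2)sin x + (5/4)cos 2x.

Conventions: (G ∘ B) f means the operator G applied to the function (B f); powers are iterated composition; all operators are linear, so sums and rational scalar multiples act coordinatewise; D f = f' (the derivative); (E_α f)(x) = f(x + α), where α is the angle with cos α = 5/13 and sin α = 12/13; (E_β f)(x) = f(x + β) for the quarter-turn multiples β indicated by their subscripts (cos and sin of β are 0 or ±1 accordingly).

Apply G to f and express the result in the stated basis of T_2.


E_alpha f = -6 + (51/26)cos x - (21/26)sin x - (595/676)cos 2x - (150/169)sin 2x
D E_alpha f = -(21/26)cos x - (51/26)sin x - (300/169)cos 2x + (595/338)sin 2x
E_pi/2 f = -6 + (3/2)cos x - (3/2)sin x - (5/4)cos 2x
(-2E_pi/2) f = 12 - 3cos x + 3sin x + (5/2)cos 2x
(D ∘ E_alpha − 2E_pi/2) f = 12 - (99/26)cos x + (27/26)sin x + (245/338)cos 2x + (595/338)sin 2x

g(x) = 12 - (99/26)cos x + (27/26)sin x + (245/338)cos 2x + (595/338)sin 2x


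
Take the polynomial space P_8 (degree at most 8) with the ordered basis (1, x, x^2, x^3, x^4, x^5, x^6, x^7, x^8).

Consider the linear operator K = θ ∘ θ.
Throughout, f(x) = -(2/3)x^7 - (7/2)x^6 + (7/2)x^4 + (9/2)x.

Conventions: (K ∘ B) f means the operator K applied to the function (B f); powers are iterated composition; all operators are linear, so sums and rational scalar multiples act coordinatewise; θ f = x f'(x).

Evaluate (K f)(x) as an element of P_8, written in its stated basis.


θ f = -(14/3)x^7 - 21x^6 + 14x^4 + (9/2)x
θ θ f = -(98/3)x^7 - 126x^6 + 56x^4 + (9/2)x

the result is g(x) = -(98/3)x^7 - 126x^6 + 56x^4 + (9/2)x


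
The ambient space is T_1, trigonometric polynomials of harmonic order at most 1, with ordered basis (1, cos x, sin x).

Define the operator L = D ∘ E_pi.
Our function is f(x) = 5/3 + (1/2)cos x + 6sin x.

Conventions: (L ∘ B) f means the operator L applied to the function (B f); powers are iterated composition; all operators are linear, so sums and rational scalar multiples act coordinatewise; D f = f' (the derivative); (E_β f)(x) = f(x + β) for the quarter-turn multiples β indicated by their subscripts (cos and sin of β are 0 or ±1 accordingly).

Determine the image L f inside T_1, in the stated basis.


the result is g(x) = -6cos x + (1/2)sin x

E_pi f = 5/3 - (1/2)cos x - 6sin x
D E_pi f = -6cos x + (1/2)sin x
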